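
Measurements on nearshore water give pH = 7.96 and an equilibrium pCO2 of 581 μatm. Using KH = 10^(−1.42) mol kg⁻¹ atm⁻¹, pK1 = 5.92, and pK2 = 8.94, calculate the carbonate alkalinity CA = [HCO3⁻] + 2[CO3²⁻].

CA = 2.93 mmol/kg

[CO2*] = KH · pCO2 = 10^(−1.42) × 581×10^-6 = 2.209×10^-5 mol/kg
α₀ = 1/(1 + K1/[H⁺] + K1K2/[H⁺]²) = 1/(1 + 10^+2.04 + 10^+1.06) = 0.008188
DIC = [CO2*]/α₀ = 2.209×10^-5 / 0.008188 = 2.698 mmol/kg
CA = (α₁ + 2α₂)·DIC = (0.8978 + 2×0.09401) × 2.698 = 2.93 mmol/kg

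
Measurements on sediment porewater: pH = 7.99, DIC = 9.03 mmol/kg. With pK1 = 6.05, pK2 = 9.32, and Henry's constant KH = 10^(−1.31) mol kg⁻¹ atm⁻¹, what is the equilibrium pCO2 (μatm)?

α₀ = 1 / (1 + K1/[H⁺] + K1K2/[H⁺]²) = 1 / (1 + 10^+1.94 + 10^+0.61)
   = 1 / (1 + 87.096 + 4.0738) = 1/92.170 = 0.01085
[CO2*] = α₀ × DIC = 0.01085 × 9.03 = 0.09797 mmol/kg
pCO2 = [CO2*]/KH = 9.797×10^-5 / 4.898×10^-2 = 2000 μatm

pCO2 = 2000 μatm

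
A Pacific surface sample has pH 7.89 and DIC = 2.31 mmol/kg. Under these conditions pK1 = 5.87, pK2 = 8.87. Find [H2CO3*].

α₀ = 1 / (1 + K1/[H⁺] + K1K2/[H⁺]²) = 1 / (1 + 10^+2.02 + 10^+1.04)
   = 1 / (1 + 104.71 + 10.965) = 1/116.68 = 0.008571
[CO2*] = α₀ × DIC = 0.008571 × 2.31 = 0.0198 mmol/kg = 19.8 μmol/kg

[CO2*] = 19.8 μmol/kg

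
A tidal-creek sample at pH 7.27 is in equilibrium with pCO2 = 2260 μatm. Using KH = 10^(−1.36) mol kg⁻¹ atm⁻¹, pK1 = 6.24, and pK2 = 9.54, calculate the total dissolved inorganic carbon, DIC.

DIC = 1.16 mmol/kg

[CO2*] = KH · pCO2 = 10^(−1.36) × 2260×10^-6 = 9.865×10^-5 mol/kg
α₀ = 1/(1 + K1/[H⁺] + K1K2/[H⁺]²) = 1/(1 + 10^+1.03 + 10^-1.24) = 0.08494
DIC = [CO2*]/α₀ = 9.865×10^-5 / 0.08494 = 1.16 mmol/kg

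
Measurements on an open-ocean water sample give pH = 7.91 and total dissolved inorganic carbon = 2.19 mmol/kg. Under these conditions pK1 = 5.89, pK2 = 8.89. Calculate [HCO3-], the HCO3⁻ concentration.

[HCO3⁻] = 1.97 mmol/kg

α₁ = 1 / (1 + [H⁺]/K1 + K2/[H⁺]) = 1 / (1 + 10^-2.02 + 10^-0.98)
   = 1 / (1 + 0.0095499 + 0.10471) = 1/1.1143 = 0.8975
[HCO3⁻] = α₁ × DIC = 0.8975 × 2.19 = 1.97 mmol/kg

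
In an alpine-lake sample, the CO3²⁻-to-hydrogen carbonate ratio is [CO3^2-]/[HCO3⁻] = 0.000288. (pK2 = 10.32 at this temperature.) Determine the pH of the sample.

pH = 6.78

From K2 = [H⁺][CO3^2-]/[HCO3⁻]:  pH = pK2 + log₁₀([CO3^2-]/[HCO3⁻])
log₁₀(0.000288) = -3.541
pH = 10.32 + (-3.541) = 6.78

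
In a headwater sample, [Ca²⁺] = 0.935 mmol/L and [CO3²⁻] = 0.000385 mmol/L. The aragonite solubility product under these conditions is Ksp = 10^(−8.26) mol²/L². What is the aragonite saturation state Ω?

Ksp = 10^(−8.26) = 5.495×10^-9
Ω = [Ca²⁺][CO3²⁻]/Ksp = (0.935×10^-3)(0.000385×10^-3) / 5.495×10^-9 = 0.0655

Ω = 0.0655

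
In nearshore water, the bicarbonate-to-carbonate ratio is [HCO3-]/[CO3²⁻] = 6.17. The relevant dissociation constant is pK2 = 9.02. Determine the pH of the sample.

pH = 8.23

From K2 = [H⁺][CO3²⁻]/[HCO3-]:  pH = pK2 − log₁₀([HCO3-]/[CO3²⁻])
log₁₀(6.17) = +0.790
pH = 9.02 − (+0.790) = 8.23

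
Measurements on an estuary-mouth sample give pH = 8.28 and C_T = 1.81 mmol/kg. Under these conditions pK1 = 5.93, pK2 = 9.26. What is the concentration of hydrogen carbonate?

α₁ = 1 / (1 + [H⁺]/K1 + K2/[H⁺]) = 1 / (1 + 10^-2.35 + 10^-0.98)
   = 1 / (1 + 0.0044668 + 0.10471) = 1/1.1092 = 0.9016
[HCO3⁻] = α₁ × DIC = 0.9016 × 1.81 = 1.63 mmol/kg

[HCO3⁻] = 1.63 mmol/kg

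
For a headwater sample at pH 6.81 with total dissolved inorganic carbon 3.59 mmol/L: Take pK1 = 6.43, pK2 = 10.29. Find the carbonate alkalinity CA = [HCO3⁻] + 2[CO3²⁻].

CA = [HCO3⁻] + 2[CO3²⁻] = (α₁ + 2α₂)·DIC
At pH 6.81: [H⁺]/K1 = 10^-0.38 = 0.41687, K2/[H⁺] = 10^-3.48 = 0.00033113
α₁ = 1/(1 + 0.41687 + 0.00033113) = 1/1.4172 = 0.7056; α₂ = α₁·K2/[H⁺] = 0.0002337
α₁ + 2α₂ = 0.7061
CA = 0.7061 × 3.59 = 2.53 mmol/L

CA = 2.53 mmol/L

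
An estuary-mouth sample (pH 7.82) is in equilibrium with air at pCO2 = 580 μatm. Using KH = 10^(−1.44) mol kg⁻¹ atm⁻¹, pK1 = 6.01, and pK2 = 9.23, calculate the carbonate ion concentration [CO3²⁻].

[CO3²⁻] = 0.0529 mmol/kg

[CO2*] = KH · pCO2 = 10^(−1.44) × 580×10^-6 = 2.106×10^-5 mol/kg
α₀ = 1/(1 + K1/[H⁺] + K1K2/[H⁺]²) = 1/(1 + 10^+1.81 + 10^+0.40) = 0.01469
DIC = [CO2*]/α₀ = 2.106×10^-5 / 0.01469 = 1.434 mmol/kg
[CO3²⁻] = α₂·DIC; α₂ = 0.03690, so [CO3²⁻] = 0.03690 × 1.434 = 0.0529 mmol/kg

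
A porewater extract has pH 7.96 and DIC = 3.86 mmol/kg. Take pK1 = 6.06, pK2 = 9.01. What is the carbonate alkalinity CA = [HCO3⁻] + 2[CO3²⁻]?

CA = 4.13 mmol/kg

CA = [HCO3⁻] + 2[CO3²⁻] = (α₁ + 2α₂)·DIC
At pH 7.96: [H⁺]/K1 = 10^-1.90 = 0.012589, K2/[H⁺] = 10^-1.05 = 0.089125
α₁ = 1/(1 + 0.012589 + 0.089125) = 1/1.1017 = 0.9077; α₂ = α₁·K2/[H⁺] = 0.08090
α₁ + 2α₂ = 1.0695
CA = 1.0695 × 3.86 = 4.13 mmol/kg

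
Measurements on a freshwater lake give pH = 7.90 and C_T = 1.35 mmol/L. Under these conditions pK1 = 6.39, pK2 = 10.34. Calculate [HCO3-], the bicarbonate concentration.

[HCO3⁻] = 1.30 mmol/L

α₁ = 1 / (1 + [H⁺]/K1 + K2/[H⁺]) = 1 / (1 + 10^-1.51 + 10^-2.44)
   = 1 / (1 + 0.030903 + 0.0036308) = 1/1.0345 = 0.9666
[HCO3⁻] = α₁ × DIC = 0.9666 × 1.35 = 1.30 mmol/L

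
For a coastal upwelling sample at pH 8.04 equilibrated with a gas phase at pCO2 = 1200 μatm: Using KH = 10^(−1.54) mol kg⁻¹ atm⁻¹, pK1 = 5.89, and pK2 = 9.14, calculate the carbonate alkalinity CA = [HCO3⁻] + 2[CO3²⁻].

[CO2*] = KH · pCO2 = 10^(−1.54) × 1200×10^-6 = 3.461×10^-5 mol/kg
α₀ = 1/(1 + K1/[H⁺] + K1K2/[H⁺]²) = 1/(1 + 10^+2.15 + 10^+1.05) = 0.006516
DIC = [CO2*]/α₀ = 3.461×10^-5 / 0.006516 = 5.311 mmol/kg
CA = (α₁ + 2α₂)·DIC = (0.9204 + 2×0.07311) × 5.311 = 5.67 mmol/kg

CA = 5.67 mmol/kg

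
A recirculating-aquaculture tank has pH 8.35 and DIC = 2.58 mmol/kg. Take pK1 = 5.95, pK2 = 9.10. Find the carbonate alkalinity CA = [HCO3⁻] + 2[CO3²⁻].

CA = 2.96 mmol/kg

CA = [HCO3⁻] + 2[CO3²⁻] = (α₁ + 2α₂)·DIC
At pH 8.35: [H⁺]/K1 = 10^-2.40 = 0.0039811, K2/[H⁺] = 10^-0.75 = 0.17783
α₁ = 1/(1 + 0.0039811 + 0.17783) = 1/1.1818 = 0.8462; α₂ = α₁·K2/[H⁺] = 0.1505
α₁ + 2α₂ = 1.1471
CA = 1.1471 × 2.58 = 2.96 mmol/kg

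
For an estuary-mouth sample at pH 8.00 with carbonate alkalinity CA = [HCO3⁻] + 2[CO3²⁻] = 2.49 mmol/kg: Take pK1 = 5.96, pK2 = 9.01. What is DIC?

CA = [HCO3⁻] + 2[CO3²⁻] = (α₁ + 2α₂)·DIC
At pH 8.00: [H⁺]/K1 = 10^-2.04 = 0.0091201, K2/[H⁺] = 10^-1.01 = 0.097724
α₁ = 1/(1 + 0.0091201 + 0.097724) = 1/1.1068 = 0.9035; α₂ = α₁·K2/[H⁺] = 0.08829
α₁ + 2α₂ = 1.0801
DIC = CA / (α₁ + 2α₂) = 2.49 / 1.0801 = 2.31 mmol/kg

DIC = 2.31 mmol/kg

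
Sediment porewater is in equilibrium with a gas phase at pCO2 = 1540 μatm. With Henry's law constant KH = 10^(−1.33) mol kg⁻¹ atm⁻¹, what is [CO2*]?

KH = 10^(−1.33) = 4.677×10^-2 mol kg⁻¹ atm⁻¹
[CO2*] = KH · pCO2 = 4.677×10^-2 × 1540×10^-6 atm = 7.20×10^-5 mol/kg

[CO2*] = 72.0 μmol/kg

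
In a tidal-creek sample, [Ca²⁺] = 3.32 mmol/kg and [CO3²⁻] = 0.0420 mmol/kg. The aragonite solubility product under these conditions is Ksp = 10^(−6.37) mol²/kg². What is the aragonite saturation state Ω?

Ksp = 10^(−6.37) = 4.266×10^-7
Ω = [Ca²⁺][CO3²⁻]/Ksp = (3.32×10^-3)(0.0420×10^-3) / 4.266×10^-7 = 0.327

Ω = 0.327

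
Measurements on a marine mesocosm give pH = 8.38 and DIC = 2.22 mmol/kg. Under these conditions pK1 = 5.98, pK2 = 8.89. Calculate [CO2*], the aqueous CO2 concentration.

[CO2*] = 6.73 μmol/kg

α₀ = 1 / (1 + K1/[H⁺] + K1K2/[H⁺]²) = 1 / (1 + 10^+2.40 + 10^+1.89)
   = 1 / (1 + 251.19 + 77.625) = 1/329.81 = 0.003032
[CO2*] = α₀ × DIC = 0.003032 × 2.22 = 0.00673 mmol/kg = 6.73 μmol/kg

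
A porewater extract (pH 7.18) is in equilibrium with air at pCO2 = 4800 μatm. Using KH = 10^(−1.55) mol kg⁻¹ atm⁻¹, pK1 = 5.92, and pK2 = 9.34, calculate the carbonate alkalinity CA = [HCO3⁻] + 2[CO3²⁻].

[CO2*] = KH · pCO2 = 10^(−1.55) × 4800×10^-6 = 1.353×10^-4 mol/kg
α₀ = 1/(1 + K1/[H⁺] + K1K2/[H⁺]²) = 1/(1 + 10^+1.26 + 10^-0.90) = 0.05175
DIC = [CO2*]/α₀ = 1.353×10^-4 / 0.05175 = 2.614 mmol/kg
CA = (α₁ + 2α₂)·DIC = (0.9417 + 2×0.006515) × 2.614 = 2.50 mmol/kg

CA = 2.50 mmol/kg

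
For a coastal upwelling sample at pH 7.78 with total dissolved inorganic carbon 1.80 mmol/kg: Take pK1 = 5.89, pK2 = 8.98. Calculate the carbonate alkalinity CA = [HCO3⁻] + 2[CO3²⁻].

CA = 1.88 mmol/kg

CA = [HCO3⁻] + 2[CO3²⁻] = (α₁ + 2α₂)·DIC
At pH 7.78: [H⁺]/K1 = 10^-1.89 = 0.012882, K2/[H⁺] = 10^-1.20 = 0.063096
α₁ = 1/(1 + 0.012882 + 0.063096) = 1/1.0760 = 0.9294; α₂ = α₁·K2/[H⁺] = 0.05864
α₁ + 2α₂ = 1.0467
CA = 1.0467 × 1.80 = 1.88 mmol/kg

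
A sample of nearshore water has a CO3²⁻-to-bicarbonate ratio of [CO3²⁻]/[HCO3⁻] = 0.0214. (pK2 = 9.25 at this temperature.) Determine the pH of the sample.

pH = 7.58

From K2 = [H⁺][CO3²⁻]/[HCO3⁻]:  pH = pK2 + log₁₀([CO3²⁻]/[HCO3⁻])
log₁₀(0.0214) = -1.670
pH = 9.25 + (-1.670) = 7.58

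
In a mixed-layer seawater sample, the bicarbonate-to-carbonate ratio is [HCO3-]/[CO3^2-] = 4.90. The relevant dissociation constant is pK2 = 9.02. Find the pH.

From K2 = [H⁺][CO3^2-]/[HCO3-]:  pH = pK2 − log₁₀([HCO3-]/[CO3^2-])
log₁₀(4.90) = +0.690
pH = 9.02 − (+0.690) = 8.33

pH = 8.33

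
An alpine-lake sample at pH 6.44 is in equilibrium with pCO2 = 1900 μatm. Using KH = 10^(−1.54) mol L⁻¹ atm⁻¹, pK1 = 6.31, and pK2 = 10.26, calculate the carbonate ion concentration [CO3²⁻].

[CO2*] = KH · pCO2 = 10^(−1.54) × 1900×10^-6 = 5.480×10^-5 mol/L
α₀ = 1/(1 + K1/[H⁺] + K1K2/[H⁺]²) = 1/(1 + 10^+0.13 + 10^-3.69) = 0.4257
DIC = [CO2*]/α₀ = 5.480×10^-5 / 0.4257 = 0.1287 mmol/L
[CO3²⁻] = α₂·DIC; α₂ = 8.691×10^-5, so [CO3²⁻] = 8.691×10^-5 × 0.1287 = 1.12×10^-5 mmol/L = 0.0112 μmol/L

[CO3²⁻] = 0.0112 μmol/L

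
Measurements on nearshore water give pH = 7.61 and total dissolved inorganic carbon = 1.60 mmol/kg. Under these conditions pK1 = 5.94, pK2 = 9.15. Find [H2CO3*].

α₀ = 1 / (1 + K1/[H⁺] + K1K2/[H⁺]²) = 1 / (1 + 10^+1.67 + 10^+0.13)
   = 1 / (1 + 46.774 + 1.3490) = 1/49.122 = 0.02036
[CO2*] = α₀ × DIC = 0.02036 × 1.60 = 0.0326 mmol/kg

[CO2*] = 0.0326 mmol/kg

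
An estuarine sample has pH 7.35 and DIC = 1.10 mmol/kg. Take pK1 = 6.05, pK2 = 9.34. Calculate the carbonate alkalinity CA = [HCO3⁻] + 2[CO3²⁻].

CA = 1.06 mmol/kg

CA = [HCO3⁻] + 2[CO3²⁻] = (α₁ + 2α₂)·DIC
At pH 7.35: [H⁺]/K1 = 10^-1.30 = 0.050119, K2/[H⁺] = 10^-1.99 = 0.010233
α₁ = 1/(1 + 0.050119 + 0.010233) = 1/1.0604 = 0.9431; α₂ = α₁·K2/[H⁺] = 0.009651
α₁ + 2α₂ = 0.9624
CA = 0.9624 × 1.10 = 1.06 mmol/kg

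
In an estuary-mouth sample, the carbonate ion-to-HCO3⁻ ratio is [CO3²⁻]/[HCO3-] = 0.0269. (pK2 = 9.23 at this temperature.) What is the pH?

pH = 7.66

From K2 = [H⁺][CO3²⁻]/[HCO3-]:  pH = pK2 + log₁₀([CO3²⁻]/[HCO3-])
log₁₀(0.0269) = -1.570
pH = 9.23 + (-1.570) = 7.66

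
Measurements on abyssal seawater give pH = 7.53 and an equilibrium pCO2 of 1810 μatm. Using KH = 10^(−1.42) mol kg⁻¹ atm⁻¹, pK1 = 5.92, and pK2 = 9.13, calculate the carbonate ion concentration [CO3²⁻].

[CO3²⁻] = 0.0704 mmol/kg

[CO2*] = KH · pCO2 = 10^(−1.42) × 1810×10^-6 = 6.881×10^-5 mol/kg
α₀ = 1/(1 + K1/[H⁺] + K1K2/[H⁺]²) = 1/(1 + 10^+1.61 + 10^+0.01) = 0.02339
DIC = [CO2*]/α₀ = 6.881×10^-5 / 0.02339 = 2.943 mmol/kg
[CO3²⁻] = α₂·DIC; α₂ = 0.02393, so [CO3²⁻] = 0.02393 × 2.943 = 0.0704 mmol/kg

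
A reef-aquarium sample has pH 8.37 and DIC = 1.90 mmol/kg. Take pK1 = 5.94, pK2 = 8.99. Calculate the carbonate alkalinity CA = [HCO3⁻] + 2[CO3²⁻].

CA = [HCO3⁻] + 2[CO3²⁻] = (α₁ + 2α₂)·DIC
At pH 8.37: [H⁺]/K1 = 10^-2.43 = 0.0037154, K2/[H⁺] = 10^-0.62 = 0.23988
α₁ = 1/(1 + 0.0037154 + 0.23988) = 1/1.2436 = 0.8041; α₂ = α₁·K2/[H⁺] = 0.1929
α₁ + 2α₂ = 1.1899
CA = 1.1899 × 1.90 = 2.26 mmol/kg

CA = 2.26 mmol/kg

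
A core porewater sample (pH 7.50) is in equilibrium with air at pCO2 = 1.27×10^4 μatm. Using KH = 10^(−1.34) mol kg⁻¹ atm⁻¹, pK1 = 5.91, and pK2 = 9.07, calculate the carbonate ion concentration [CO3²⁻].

[CO3²⁻] = 0.608 mmol/kg

[CO2*] = KH · pCO2 = 10^(−1.34) × 1.27×10^4×10^-6 = 5.805×10^-4 mol/kg
α₀ = 1/(1 + K1/[H⁺] + K1K2/[H⁺]²) = 1/(1 + 10^+1.59 + 10^+0.02) = 0.02442
DIC = [CO2*]/α₀ = 5.805×10^-4 / 0.02442 = 23.77 mmol/kg
[CO3²⁻] = α₂·DIC; α₂ = 0.02557, so [CO3²⁻] = 0.02557 × 23.77 = 0.608 mmol/kg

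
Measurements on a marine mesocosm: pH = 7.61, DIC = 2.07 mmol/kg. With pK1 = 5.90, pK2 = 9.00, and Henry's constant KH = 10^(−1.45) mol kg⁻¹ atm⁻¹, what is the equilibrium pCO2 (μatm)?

α₀ = 1 / (1 + K1/[H⁺] + K1K2/[H⁺]²) = 1 / (1 + 10^+1.71 + 10^+0.32)
   = 1 / (1 + 51.286 + 2.0893) = 1/54.375 = 0.01839
[CO2*] = α₀ × DIC = 0.01839 × 2.07 = 0.03807 mmol/kg
pCO2 = [CO2*]/KH = 3.807×10^-5 / 3.548×10^-2 = 1070 μatm

pCO2 = 1070 μatm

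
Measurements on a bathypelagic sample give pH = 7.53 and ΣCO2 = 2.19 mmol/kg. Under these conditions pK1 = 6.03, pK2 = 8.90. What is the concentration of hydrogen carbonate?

α₁ = 1 / (1 + [H⁺]/K1 + K2/[H⁺]) = 1 / (1 + 10^-1.50 + 10^-1.37)
   = 1 / (1 + 0.031623 + 0.042658) = 1/1.0743 = 0.9309
[HCO3⁻] = α₁ × DIC = 0.9309 × 2.19 = 2.04 mmol/kg

[HCO3⁻] = 2.04 mmol/kg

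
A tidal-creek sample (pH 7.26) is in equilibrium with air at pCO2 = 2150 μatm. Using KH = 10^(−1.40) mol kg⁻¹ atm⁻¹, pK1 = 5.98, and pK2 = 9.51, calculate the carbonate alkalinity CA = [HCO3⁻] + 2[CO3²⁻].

[CO2*] = KH · pCO2 = 10^(−1.40) × 2150×10^-6 = 8.559×10^-5 mol/kg
α₀ = 1/(1 + K1/[H⁺] + K1K2/[H⁺]²) = 1/(1 + 10^+1.28 + 10^-0.97) = 0.04960
DIC = [CO2*]/α₀ = 8.559×10^-5 / 0.04960 = 1.726 mmol/kg
CA = (α₁ + 2α₂)·DIC = (0.9451 + 2×0.005315) × 1.726 = 1.65 mmol/kg

CA = 1.65 mmol/kg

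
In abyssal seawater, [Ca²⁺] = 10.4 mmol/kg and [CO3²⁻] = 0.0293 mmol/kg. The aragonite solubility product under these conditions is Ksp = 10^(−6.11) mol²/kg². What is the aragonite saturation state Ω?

Ω = 0.393

Ksp = 10^(−6.11) = 7.762×10^-7
Ω = [Ca²⁺][CO3²⁻]/Ksp = (10.4×10^-3)(0.0293×10^-3) / 7.762×10^-7 = 0.393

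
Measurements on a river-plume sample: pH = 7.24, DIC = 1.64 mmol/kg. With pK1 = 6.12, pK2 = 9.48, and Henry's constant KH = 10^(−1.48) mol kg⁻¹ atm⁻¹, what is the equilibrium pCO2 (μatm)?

α₀ = 1 / (1 + K1/[H⁺] + K1K2/[H⁺]²) = 1 / (1 + 10^+1.12 + 10^-1.12)
   = 1 / (1 + 13.183 + 0.075858) = 1/14.258 = 0.07013
[CO2*] = α₀ × DIC = 0.07013 × 1.64 = 0.1150 mmol/kg
pCO2 = [CO2*]/KH = 1.150×10^-4 / 3.311×10^-2 = 3470 μatm

pCO2 = 3470 μatm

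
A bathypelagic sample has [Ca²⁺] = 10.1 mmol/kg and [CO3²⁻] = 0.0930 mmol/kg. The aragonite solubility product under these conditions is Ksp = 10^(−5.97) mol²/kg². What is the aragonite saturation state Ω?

Ω = 0.877

Ksp = 10^(−5.97) = 1.072×10^-6
Ω = [Ca²⁺][CO3²⁻]/Ksp = (10.1×10^-3)(0.0930×10^-3) / 1.072×10^-6 = 0.877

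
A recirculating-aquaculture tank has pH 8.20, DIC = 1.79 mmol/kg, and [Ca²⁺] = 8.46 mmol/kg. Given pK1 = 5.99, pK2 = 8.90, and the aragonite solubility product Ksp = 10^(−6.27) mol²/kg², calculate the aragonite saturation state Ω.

α₂ = 1 / (1 + [H⁺]/K2 + [H⁺]²/(K1K2)) = 1 / (1 + 10^+0.70 + 10^-1.51)
   = 1 / (1 + 5.0119 + 0.030903) = 1/6.0428 = 0.1655
[CO3²⁻] = α₂ × DIC = 0.1655 × 1.79 = 0.2962 mmol/kg
Ksp = 10^(−6.27) = 5.370×10^-7
Ω = [Ca²⁺][CO3²⁻]/Ksp = (8.46×10^-3)(2.962×10^-4) / 5.370×10^-7 = 4.67

Ω = 4.67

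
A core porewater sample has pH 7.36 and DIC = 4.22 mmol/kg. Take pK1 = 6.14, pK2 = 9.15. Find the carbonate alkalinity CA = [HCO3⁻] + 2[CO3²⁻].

CA = 4.05 mmol/kg

CA = [HCO3⁻] + 2[CO3²⁻] = (α₁ + 2α₂)·DIC
At pH 7.36: [H⁺]/K1 = 10^-1.22 = 0.060256, K2/[H⁺] = 10^-1.79 = 0.016218
α₁ = 1/(1 + 0.060256 + 0.016218) = 1/1.0765 = 0.9290; α₂ = α₁·K2/[H⁺] = 0.01507
α₁ + 2α₂ = 0.9591
CA = 0.9591 × 4.22 = 4.05 mmol/kg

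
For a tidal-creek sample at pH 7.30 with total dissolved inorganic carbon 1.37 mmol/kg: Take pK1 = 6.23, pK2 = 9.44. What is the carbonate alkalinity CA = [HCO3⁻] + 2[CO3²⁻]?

CA = 1.27 mmol/kg

CA = [HCO3⁻] + 2[CO3²⁻] = (α₁ + 2α₂)·DIC
At pH 7.30: [H⁺]/K1 = 10^-1.07 = 0.085114, K2/[H⁺] = 10^-2.14 = 0.0072444
α₁ = 1/(1 + 0.085114 + 0.0072444) = 1/1.0924 = 0.9155; α₂ = α₁·K2/[H⁺] = 0.006632
α₁ + 2α₂ = 0.9287
CA = 0.9287 × 1.37 = 1.27 mmol/kg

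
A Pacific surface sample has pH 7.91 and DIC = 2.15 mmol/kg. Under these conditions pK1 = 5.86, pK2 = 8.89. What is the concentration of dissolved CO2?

α₀ = 1 / (1 + K1/[H⁺] + K1K2/[H⁺]²) = 1 / (1 + 10^+2.05 + 10^+1.07)
   = 1 / (1 + 112.20 + 11.749) = 1/124.95 = 0.008003
[CO2*] = α₀ × DIC = 0.008003 × 2.15 = 0.0172 mmol/kg = 17.2 μmol/kg

[CO2*] = 17.2 μmol/kg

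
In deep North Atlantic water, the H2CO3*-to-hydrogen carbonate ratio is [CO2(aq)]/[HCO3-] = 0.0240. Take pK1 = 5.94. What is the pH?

pH = 7.56

From K1 = [H⁺][HCO3-]/[CO2(aq)]:  pH = pK1 − log₁₀([CO2(aq)]/[HCO3-])
log₁₀(0.0240) = -1.620
pH = 5.94 − (-1.620) = 7.56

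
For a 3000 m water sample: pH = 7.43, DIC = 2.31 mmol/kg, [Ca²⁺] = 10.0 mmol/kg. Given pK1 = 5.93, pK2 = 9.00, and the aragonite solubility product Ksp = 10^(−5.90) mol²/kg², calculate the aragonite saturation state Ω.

α₂ = 1 / (1 + [H⁺]/K2 + [H⁺]²/(K1K2)) = 1 / (1 + 10^+1.57 + 10^+0.07)
   = 1 / (1 + 37.154 + 1.1749) = 1/39.328 = 0.02543
[CO3²⁻] = α₂ × DIC = 0.02543 × 2.31 = 0.05874 mmol/kg
Ksp = 10^(−5.90) = 1.259×10^-6
Ω = [Ca²⁺][CO3²⁻]/Ksp = (10.0×10^-3)(5.874×10^-5) / 1.259×10^-6 = 0.467

Ω = 0.467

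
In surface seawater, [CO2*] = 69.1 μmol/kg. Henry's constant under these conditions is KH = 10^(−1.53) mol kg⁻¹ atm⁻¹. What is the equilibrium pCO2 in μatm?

KH = 10^(−1.53) = 2.951×10^-2 mol kg⁻¹ atm⁻¹
pCO2 = [CO2*]/KH = 69.1×10^-6 / 2.951×10^-2 = 2.34×10^-3 atm = 2340 μatm

pCO2 = 2340 μatm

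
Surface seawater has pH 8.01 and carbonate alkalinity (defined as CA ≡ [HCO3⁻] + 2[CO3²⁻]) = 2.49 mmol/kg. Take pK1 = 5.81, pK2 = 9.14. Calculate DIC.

DIC = 2.34 mmol/kg

CA = [HCO3⁻] + 2[CO3²⁻] = (α₁ + 2α₂)·DIC
At pH 8.01: [H⁺]/K1 = 10^-2.20 = 0.0063096, K2/[H⁺] = 10^-1.13 = 0.074131
α₁ = 1/(1 + 0.0063096 + 0.074131) = 1/1.0804 = 0.9255; α₂ = α₁·K2/[H⁺] = 0.06861
α₁ + 2α₂ = 1.0628
DIC = CA / (α₁ + 2α₂) = 2.49 / 1.0628 = 2.34 mmol/kg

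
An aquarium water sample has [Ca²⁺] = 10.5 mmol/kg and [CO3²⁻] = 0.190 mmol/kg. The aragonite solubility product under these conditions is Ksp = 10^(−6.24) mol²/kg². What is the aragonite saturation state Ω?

Ksp = 10^(−6.24) = 5.754×10^-7
Ω = [Ca²⁺][CO3²⁻]/Ksp = (10.5×10^-3)(0.190×10^-3) / 5.754×10^-7 = 3.47

Ω = 3.47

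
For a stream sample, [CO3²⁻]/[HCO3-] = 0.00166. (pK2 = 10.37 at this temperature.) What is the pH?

pH = 7.59

From K2 = [H⁺][CO3²⁻]/[HCO3-]:  pH = pK2 + log₁₀([CO3²⁻]/[HCO3-])
log₁₀(0.00166) = -2.780
pH = 10.37 + (-2.780) = 7.59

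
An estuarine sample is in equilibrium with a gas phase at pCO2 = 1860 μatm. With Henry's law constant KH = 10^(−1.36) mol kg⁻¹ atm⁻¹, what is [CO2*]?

KH = 10^(−1.36) = 4.365×10^-2 mol kg⁻¹ atm⁻¹
[CO2*] = KH · pCO2 = 4.365×10^-2 × 1860×10^-6 atm = 8.12×10^-5 mol/kg

[CO2*] = 81.2 μmol/kg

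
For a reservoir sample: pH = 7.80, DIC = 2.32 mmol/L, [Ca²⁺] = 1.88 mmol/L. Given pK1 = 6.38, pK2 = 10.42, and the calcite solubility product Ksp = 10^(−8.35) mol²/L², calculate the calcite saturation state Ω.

Ω = 2.25

α₂ = 1 / (1 + [H⁺]/K2 + [H⁺]²/(K1K2)) = 1 / (1 + 10^+2.62 + 10^+1.20)
   = 1 / (1 + 416.87 + 15.849) = 1/433.72 = 0.002306
[CO3²⁻] = α₂ × DIC = 0.002306 × 2.32 = 0.005349 mmol/L = 5.349 μmol/L
Ksp = 10^(−8.35) = 4.467×10^-9
Ω = [Ca²⁺][CO3²⁻]/Ksp = (1.88×10^-3)(5.349×10^-6) / 4.467×10^-9 = 2.25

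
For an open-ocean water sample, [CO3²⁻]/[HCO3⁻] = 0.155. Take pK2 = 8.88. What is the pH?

pH = 8.07

From K2 = [H⁺][CO3²⁻]/[HCO3⁻]:  pH = pK2 + log₁₀([CO3²⁻]/[HCO3⁻])
log₁₀(0.155) = -0.810
pH = 8.88 + (-0.810) = 8.07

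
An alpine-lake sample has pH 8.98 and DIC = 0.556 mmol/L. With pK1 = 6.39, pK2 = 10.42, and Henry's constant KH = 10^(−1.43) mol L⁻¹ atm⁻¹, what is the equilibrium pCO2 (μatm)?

pCO2 = 37.0 μatm

α₀ = 1 / (1 + K1/[H⁺] + K1K2/[H⁺]²) = 1 / (1 + 10^+2.59 + 10^+1.15)
   = 1 / (1 + 389.05 + 14.125) = 1/404.17 = 0.002474
[CO2*] = α₀ × DIC = 0.002474 × 0.556 = 0.001376 mmol/L = 1.376 μmol/L
pCO2 = [CO2*]/KH = 1.376×10^-6 / 3.715×10^-2 = 37.0 μatm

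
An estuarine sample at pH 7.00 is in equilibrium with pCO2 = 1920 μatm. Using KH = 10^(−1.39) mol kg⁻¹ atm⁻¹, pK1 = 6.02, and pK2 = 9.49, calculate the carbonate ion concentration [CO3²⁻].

[CO3²⁻] = 2.42 μmol/kg

[CO2*] = KH · pCO2 = 10^(−1.39) × 1920×10^-6 = 7.822×10^-5 mol/kg
α₀ = 1/(1 + K1/[H⁺] + K1K2/[H⁺]²) = 1/(1 + 10^+0.98 + 10^-1.51) = 0.09451
DIC = [CO2*]/α₀ = 7.822×10^-5 / 0.09451 = 0.8276 mmol/kg
[CO3²⁻] = α₂·DIC; α₂ = 0.002921, so [CO3²⁻] = 0.002921 × 0.8276 = 0.00242 mmol/kg = 2.42 μmol/kg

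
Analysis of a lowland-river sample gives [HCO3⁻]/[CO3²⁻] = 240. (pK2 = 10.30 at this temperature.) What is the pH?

From K2 = [H⁺][CO3²⁻]/[HCO3⁻]:  pH = pK2 − log₁₀([HCO3⁻]/[CO3²⁻])
log₁₀(240) = +2.380
pH = 10.30 − (+2.380) = 7.92

pH = 7.92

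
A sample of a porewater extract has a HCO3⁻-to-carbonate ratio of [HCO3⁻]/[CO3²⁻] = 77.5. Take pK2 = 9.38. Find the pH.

From K2 = [H⁺][CO3²⁻]/[HCO3⁻]:  pH = pK2 − log₁₀([HCO3⁻]/[CO3²⁻])
log₁₀(77.5) = +1.889
pH = 9.38 − (+1.889) = 7.49

pH = 7.49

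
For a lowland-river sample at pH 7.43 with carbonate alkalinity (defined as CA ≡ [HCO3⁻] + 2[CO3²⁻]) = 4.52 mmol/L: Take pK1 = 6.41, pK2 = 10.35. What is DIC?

CA = [HCO3⁻] + 2[CO3²⁻] = (α₁ + 2α₂)·DIC
At pH 7.43: [H⁺]/K1 = 10^-1.02 = 0.095499, K2/[H⁺] = 10^-2.92 = 0.0012023
α₁ = 1/(1 + 0.095499 + 0.0012023) = 1/1.0967 = 0.9118; α₂ = α₁·K2/[H⁺] = 0.001096
α₁ + 2α₂ = 0.9140
DIC = CA / (α₁ + 2α₂) = 4.52 / 0.9140 = 4.95 mmol/L

DIC = 4.95 mmol/L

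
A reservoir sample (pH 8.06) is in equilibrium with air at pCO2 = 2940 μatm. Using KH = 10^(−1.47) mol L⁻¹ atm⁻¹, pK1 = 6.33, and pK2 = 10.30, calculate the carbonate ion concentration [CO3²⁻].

[CO2*] = KH · pCO2 = 10^(−1.47) × 2940×10^-6 = 9.962×10^-5 mol/L
α₀ = 1/(1 + K1/[H⁺] + K1K2/[H⁺]²) = 1/(1 + 10^+1.73 + 10^-0.51) = 0.01818
DIC = [CO2*]/α₀ = 9.962×10^-5 / 0.01818 = 5.480 mmol/L
[CO3²⁻] = α₂·DIC; α₂ = 0.005617, so [CO3²⁻] = 0.005617 × 5.480 = 0.0308 mmol/L

[CO3²⁻] = 0.0308 mmol/L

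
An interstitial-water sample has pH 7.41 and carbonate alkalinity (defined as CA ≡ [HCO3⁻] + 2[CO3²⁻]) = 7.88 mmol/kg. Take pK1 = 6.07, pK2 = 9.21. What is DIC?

CA = [HCO3⁻] + 2[CO3²⁻] = (α₁ + 2α₂)·DIC
At pH 7.41: [H⁺]/K1 = 10^-1.34 = 0.045709, K2/[H⁺] = 10^-1.80 = 0.015849
α₁ = 1/(1 + 0.045709 + 0.015849) = 1/1.0616 = 0.9420; α₂ = α₁·K2/[H⁺] = 0.01493
α₁ + 2α₂ = 0.9719
DIC = CA / (α₁ + 2α₂) = 7.88 / 0.9719 = 8.11 mmol/kg

DIC = 8.11 mmol/kg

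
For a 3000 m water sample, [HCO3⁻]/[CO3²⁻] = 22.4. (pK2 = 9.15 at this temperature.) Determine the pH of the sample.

From K2 = [H⁺][CO3²⁻]/[HCO3⁻]:  pH = pK2 − log₁₀([HCO3⁻]/[CO3²⁻])
log₁₀(22.4) = +1.350
pH = 9.15 − (+1.350) = 7.80

pH = 7.80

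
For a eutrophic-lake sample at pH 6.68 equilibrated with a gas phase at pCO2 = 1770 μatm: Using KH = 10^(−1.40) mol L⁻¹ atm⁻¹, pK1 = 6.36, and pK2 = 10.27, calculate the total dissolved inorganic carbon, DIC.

[CO2*] = KH · pCO2 = 10^(−1.40) × 1770×10^-6 = 7.046×10^-5 mol/L
α₀ = 1/(1 + K1/[H⁺] + K1K2/[H⁺]²) = 1/(1 + 10^+0.32 + 10^-3.27) = 0.3236
DIC = [CO2*]/α₀ = 7.046×10^-5 / 0.3236 = 0.218 mmol/L

DIC = 0.218 mmol/L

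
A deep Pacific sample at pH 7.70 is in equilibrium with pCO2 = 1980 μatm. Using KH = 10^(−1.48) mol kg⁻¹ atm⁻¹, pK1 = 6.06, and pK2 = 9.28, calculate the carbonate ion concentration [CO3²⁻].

[CO3²⁻] = 0.0753 mmol/kg

[CO2*] = KH · pCO2 = 10^(−1.48) × 1980×10^-6 = 6.556×10^-5 mol/kg
α₀ = 1/(1 + K1/[H⁺] + K1K2/[H⁺]²) = 1/(1 + 10^+1.64 + 10^+0.06) = 0.02183
DIC = [CO2*]/α₀ = 6.556×10^-5 / 0.02183 = 3.003 mmol/kg
[CO3²⁻] = α₂·DIC; α₂ = 0.02507, so [CO3²⁻] = 0.02507 × 3.003 = 0.0753 mmol/kg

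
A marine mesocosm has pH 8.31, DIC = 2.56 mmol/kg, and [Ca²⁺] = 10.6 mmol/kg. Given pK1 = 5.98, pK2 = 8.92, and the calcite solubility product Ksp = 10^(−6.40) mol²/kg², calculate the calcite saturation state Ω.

α₂ = 1 / (1 + [H⁺]/K2 + [H⁺]²/(K1K2)) = 1 / (1 + 10^+0.61 + 10^-1.72)
   = 1 / (1 + 4.0738 + 0.019055) = 1/5.0929 = 0.1964
[CO3²⁻] = α₂ × DIC = 0.1964 × 2.56 = 0.5027 mmol/kg
Ksp = 10^(−6.40) = 3.981×10^-7
Ω = [Ca²⁺][CO3²⁻]/Ksp = (10.6×10^-3)(5.027×10^-4) / 3.981×10^-7 = 13.4

Ω = 13.4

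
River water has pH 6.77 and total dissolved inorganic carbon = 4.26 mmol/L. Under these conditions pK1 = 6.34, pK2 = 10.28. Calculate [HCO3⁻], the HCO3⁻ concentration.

[HCO3⁻] = 3.11 mmol/L

α₁ = 1 / (1 + [H⁺]/K1 + K2/[H⁺]) = 1 / (1 + 10^-0.43 + 10^-3.51)
   = 1 / (1 + 0.37154 + 0.00030903) = 1/1.3718 = 0.7289
[HCO3⁻] = α₁ × DIC = 0.7289 × 4.26 = 3.11 mmol/L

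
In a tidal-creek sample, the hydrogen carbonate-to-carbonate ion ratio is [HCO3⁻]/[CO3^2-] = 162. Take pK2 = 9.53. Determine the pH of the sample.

pH = 7.32

From K2 = [H⁺][CO3^2-]/[HCO3⁻]:  pH = pK2 − log₁₀([HCO3⁻]/[CO3^2-])
log₁₀(162) = +2.210
pH = 9.53 − (+2.210) = 7.32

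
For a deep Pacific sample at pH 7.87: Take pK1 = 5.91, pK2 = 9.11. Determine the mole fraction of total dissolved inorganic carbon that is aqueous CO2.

α₀ = 0.0103

α₀ = 1 / (1 + K1/[H⁺] + K1K2/[H⁺]²) = 1 / (1 + 10^+1.96 + 10^+0.72)
   = 1 / (1 + 91.201 + 5.2481) = 1/97.449 = 0.01026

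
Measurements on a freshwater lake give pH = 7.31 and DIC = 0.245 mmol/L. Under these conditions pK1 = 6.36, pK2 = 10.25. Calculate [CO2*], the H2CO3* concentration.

[CO2*] = 0.0247 mmol/L

α₀ = 1 / (1 + K1/[H⁺] + K1K2/[H⁺]²) = 1 / (1 + 10^+0.95 + 10^-1.99)
   = 1 / (1 + 8.9125 + 0.010233) = 1/9.9227 = 0.1008
[CO2*] = α₀ × DIC = 0.1008 × 0.245 = 0.0247 mmol/L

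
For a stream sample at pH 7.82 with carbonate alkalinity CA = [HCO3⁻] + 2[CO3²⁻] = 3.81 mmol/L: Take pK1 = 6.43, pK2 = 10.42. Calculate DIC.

DIC = 3.95 mmol/L

CA = [HCO3⁻] + 2[CO3²⁻] = (α₁ + 2α₂)·DIC
At pH 7.82: [H⁺]/K1 = 10^-1.39 = 0.040738, K2/[H⁺] = 10^-2.60 = 0.0025119
α₁ = 1/(1 + 0.040738 + 0.0025119) = 1/1.0432 = 0.9585; α₂ = α₁·K2/[H⁺] = 0.002408
α₁ + 2α₂ = 0.9634
DIC = CA / (α₁ + 2α₂) = 3.81 / 0.9634 = 3.95 mmol/L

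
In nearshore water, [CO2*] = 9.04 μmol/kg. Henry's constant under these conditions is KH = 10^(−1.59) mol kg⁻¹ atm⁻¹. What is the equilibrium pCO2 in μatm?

KH = 10^(−1.59) = 2.570×10^-2 mol kg⁻¹ atm⁻¹
pCO2 = [CO2*]/KH = 9.04×10^-6 / 2.570×10^-2 = 3.52×10^-4 atm = 352 μatm

pCO2 = 352 μatm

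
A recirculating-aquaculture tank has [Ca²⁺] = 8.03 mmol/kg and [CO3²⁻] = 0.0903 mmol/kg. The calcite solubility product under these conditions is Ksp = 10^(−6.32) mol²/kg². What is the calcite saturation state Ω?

Ω = 1.51

Ksp = 10^(−6.32) = 4.786×10^-7
Ω = [Ca²⁺][CO3²⁻]/Ksp = (8.03×10^-3)(0.0903×10^-3) / 4.786×10^-7 = 1.51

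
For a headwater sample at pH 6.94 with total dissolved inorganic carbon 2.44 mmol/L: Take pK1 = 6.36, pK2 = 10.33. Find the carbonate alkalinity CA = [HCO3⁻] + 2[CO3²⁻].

CA = 1.93 mmol/L

CA = [HCO3⁻] + 2[CO3²⁻] = (α₁ + 2α₂)·DIC
At pH 6.94: [H⁺]/K1 = 10^-0.58 = 0.26303, K2/[H⁺] = 10^-3.39 = 0.00040738
α₁ = 1/(1 + 0.26303 + 0.00040738) = 1/1.2634 = 0.7915; α₂ = α₁·K2/[H⁺] = 0.0003224
α₁ + 2α₂ = 0.7921
CA = 0.7921 × 2.44 = 1.93 mmol/L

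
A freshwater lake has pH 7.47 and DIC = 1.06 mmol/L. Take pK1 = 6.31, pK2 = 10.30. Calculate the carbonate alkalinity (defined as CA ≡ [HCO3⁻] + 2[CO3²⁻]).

CA = 0.993 mmol/L

CA = [HCO3⁻] + 2[CO3²⁻] = (α₁ + 2α₂)·DIC
At pH 7.47: [H⁺]/K1 = 10^-1.16 = 0.069183, K2/[H⁺] = 10^-2.83 = 0.0014791
α₁ = 1/(1 + 0.069183 + 0.0014791) = 1/1.0707 = 0.9340; α₂ = α₁·K2/[H⁺] = 0.001381
α₁ + 2α₂ = 0.9368
CA = 0.9368 × 1.06 = 0.993 mmol/L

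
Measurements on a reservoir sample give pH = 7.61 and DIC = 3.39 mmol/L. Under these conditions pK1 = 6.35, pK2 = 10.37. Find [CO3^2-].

α₂ = 1 / (1 + [H⁺]/K2 + [H⁺]²/(K1K2)) = 1 / (1 + 10^+2.76 + 10^+1.50)
   = 1 / (1 + 575.44 + 31.623) = 1/608.06 = 0.001645
[CO3²⁻] = α₂ × DIC = 0.001645 × 3.39 = 0.00558 mmol/L = 5.58 μmol/L

[CO3²⁻] = 5.58 μmol/L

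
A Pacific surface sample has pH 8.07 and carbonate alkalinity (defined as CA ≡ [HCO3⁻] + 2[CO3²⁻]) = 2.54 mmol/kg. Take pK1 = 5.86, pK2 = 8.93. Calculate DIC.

CA = [HCO3⁻] + 2[CO3²⁻] = (α₁ + 2α₂)·DIC
At pH 8.07: [H⁺]/K1 = 10^-2.21 = 0.0061660, K2/[H⁺] = 10^-0.86 = 0.13804
α₁ = 1/(1 + 0.0061660 + 0.13804) = 1/1.1442 = 0.8740; α₂ = α₁·K2/[H⁺] = 0.1206
α₁ + 2α₂ = 1.1153
DIC = CA / (α₁ + 2α₂) = 2.54 / 1.1153 = 2.28 mmol/kg

DIC = 2.28 mmol/kg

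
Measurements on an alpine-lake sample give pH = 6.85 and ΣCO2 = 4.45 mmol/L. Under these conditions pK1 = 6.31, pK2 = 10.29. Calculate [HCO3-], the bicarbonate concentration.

α₁ = 1 / (1 + [H⁺]/K1 + K2/[H⁺]) = 1 / (1 + 10^-0.54 + 10^-3.44)
   = 1 / (1 + 0.28840 + 0.00036308) = 1/1.2888 = 0.7759
[HCO3⁻] = α₁ × DIC = 0.7759 × 4.45 = 3.45 mmol/L

[HCO3⁻] = 3.45 mmol/L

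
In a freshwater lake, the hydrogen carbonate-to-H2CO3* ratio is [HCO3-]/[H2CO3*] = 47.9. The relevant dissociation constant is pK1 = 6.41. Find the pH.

From K1 = [H⁺][HCO3-]/[H2CO3*]:  pH = pK1 + log₁₀([HCO3-]/[H2CO3*])
log₁₀(47.9) = +1.680
pH = 6.41 + (+1.680) = 8.09

pH = 8.09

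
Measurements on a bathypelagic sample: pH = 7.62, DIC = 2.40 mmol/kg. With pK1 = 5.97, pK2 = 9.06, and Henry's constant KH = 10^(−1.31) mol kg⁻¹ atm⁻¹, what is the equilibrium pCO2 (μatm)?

α₀ = 1 / (1 + K1/[H⁺] + K1K2/[H⁺]²) = 1 / (1 + 10^+1.65 + 10^+0.21)
   = 1 / (1 + 44.668 + 1.6218) = 1/47.290 = 0.02115
[CO2*] = α₀ × DIC = 0.02115 × 2.40 = 0.05075 mmol/kg
pCO2 = [CO2*]/KH = 5.075×10^-5 / 4.898×10^-2 = 1040 μatm

pCO2 = 1040 μatm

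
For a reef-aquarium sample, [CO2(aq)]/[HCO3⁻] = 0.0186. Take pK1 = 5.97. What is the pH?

pH = 7.70

From K1 = [H⁺][HCO3⁻]/[CO2(aq)]:  pH = pK1 − log₁₀([CO2(aq)]/[HCO3⁻])
log₁₀(0.0186) = -1.730
pH = 5.97 − (-1.730) = 7.70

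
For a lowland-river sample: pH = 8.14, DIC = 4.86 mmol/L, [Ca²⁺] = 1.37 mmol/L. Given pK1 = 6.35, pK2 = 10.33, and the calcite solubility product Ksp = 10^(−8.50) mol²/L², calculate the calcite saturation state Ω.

α₂ = 1 / (1 + [H⁺]/K2 + [H⁺]²/(K1K2)) = 1 / (1 + 10^+2.19 + 10^+0.40)
   = 1 / (1 + 154.88 + 2.5119) = 1/158.39 = 0.006313
[CO3²⁻] = α₂ × DIC = 0.006313 × 4.86 = 0.03068 mmol/L
Ksp = 10^(−8.50) = 3.162×10^-9
Ω = [Ca²⁺][CO3²⁻]/Ksp = (1.37×10^-3)(3.068×10^-5) / 3.162×10^-9 = 13.3

Ω = 13.3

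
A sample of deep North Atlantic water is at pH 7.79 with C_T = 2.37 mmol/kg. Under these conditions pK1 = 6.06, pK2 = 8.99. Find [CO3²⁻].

[CO3²⁻] = 0.138 mmol/kg

α₂ = 1 / (1 + [H⁺]/K2 + [H⁺]²/(K1K2)) = 1 / (1 + 10^+1.20 + 10^-0.53)
   = 1 / (1 + 15.849 + 0.29512) = 1/17.144 = 0.05833
[CO3²⁻] = α₂ × DIC = 0.05833 × 2.37 = 0.138 mmol/kg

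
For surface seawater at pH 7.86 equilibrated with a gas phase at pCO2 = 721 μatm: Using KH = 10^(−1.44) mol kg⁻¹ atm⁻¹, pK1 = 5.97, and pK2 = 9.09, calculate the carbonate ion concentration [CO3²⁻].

[CO2*] = KH · pCO2 = 10^(−1.44) × 721×10^-6 = 2.618×10^-5 mol/kg
α₀ = 1/(1 + K1/[H⁺] + K1K2/[H⁺]²) = 1/(1 + 10^+1.89 + 10^+0.66) = 0.01202
DIC = [CO2*]/α₀ = 2.618×10^-5 / 0.01202 = 2.178 mmol/kg
[CO3²⁻] = α₂·DIC; α₂ = 0.05494, so [CO3²⁻] = 0.05494 × 2.178 = 0.120 mmol/kg

[CO3²⁻] = 0.120 mmol/kg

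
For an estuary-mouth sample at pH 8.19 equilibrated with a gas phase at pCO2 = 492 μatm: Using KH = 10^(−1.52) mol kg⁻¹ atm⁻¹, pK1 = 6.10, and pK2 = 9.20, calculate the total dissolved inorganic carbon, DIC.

[CO2*] = KH · pCO2 = 10^(−1.52) × 492×10^-6 = 1.486×10^-5 mol/kg
α₀ = 1/(1 + K1/[H⁺] + K1K2/[H⁺]²) = 1/(1 + 10^+2.09 + 10^+1.08) = 0.007350
DIC = [CO2*]/α₀ = 1.486×10^-5 / 0.007350 = 2.02 mmol/kg

DIC = 2.02 mmol/kg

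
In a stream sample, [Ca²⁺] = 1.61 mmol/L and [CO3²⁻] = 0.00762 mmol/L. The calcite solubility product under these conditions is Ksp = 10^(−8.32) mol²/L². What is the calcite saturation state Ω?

Ω = 2.56

Ksp = 10^(−8.32) = 4.786×10^-9
Ω = [Ca²⁺][CO3²⁻]/Ksp = (1.61×10^-3)(0.00762×10^-3) / 4.786×10^-9 = 2.56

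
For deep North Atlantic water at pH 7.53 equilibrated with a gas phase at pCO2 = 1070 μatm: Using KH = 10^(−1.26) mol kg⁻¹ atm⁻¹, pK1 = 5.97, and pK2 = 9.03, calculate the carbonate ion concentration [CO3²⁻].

[CO2*] = KH · pCO2 = 10^(−1.26) × 1070×10^-6 = 5.880×10^-5 mol/kg
α₀ = 1/(1 + K1/[H⁺] + K1K2/[H⁺]²) = 1/(1 + 10^+1.56 + 10^+0.06) = 0.02600
DIC = [CO2*]/α₀ = 5.880×10^-5 / 0.02600 = 2.261 mmol/kg
[CO3²⁻] = α₂·DIC; α₂ = 0.02986, so [CO3²⁻] = 0.02986 × 2.261 = 0.0675 mmol/kg

[CO3²⁻] = 0.0675 mmol/kg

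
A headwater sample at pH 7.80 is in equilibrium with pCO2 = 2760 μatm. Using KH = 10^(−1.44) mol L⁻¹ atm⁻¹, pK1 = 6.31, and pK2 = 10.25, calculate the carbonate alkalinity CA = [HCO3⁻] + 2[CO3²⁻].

[CO2*] = KH · pCO2 = 10^(−1.44) × 2760×10^-6 = 1.002×10^-4 mol/L
α₀ = 1/(1 + K1/[H⁺] + K1K2/[H⁺]²) = 1/(1 + 10^+1.49 + 10^-0.96) = 0.03124
DIC = [CO2*]/α₀ = 1.002×10^-4 / 0.03124 = 3.208 mmol/L
CA = (α₁ + 2α₂)·DIC = (0.9653 + 2×0.003425) × 3.208 = 3.12 mmol/L

CA = 3.12 mmol/L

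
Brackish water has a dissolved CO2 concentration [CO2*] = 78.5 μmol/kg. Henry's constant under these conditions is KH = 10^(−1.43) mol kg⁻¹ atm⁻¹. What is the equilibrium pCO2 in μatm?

pCO2 = 2110 μatm

KH = 10^(−1.43) = 3.715×10^-2 mol kg⁻¹ atm⁻¹
pCO2 = [CO2*]/KH = 78.5×10^-6 / 3.715×10^-2 = 2.11×10^-3 atm = 2110 μatm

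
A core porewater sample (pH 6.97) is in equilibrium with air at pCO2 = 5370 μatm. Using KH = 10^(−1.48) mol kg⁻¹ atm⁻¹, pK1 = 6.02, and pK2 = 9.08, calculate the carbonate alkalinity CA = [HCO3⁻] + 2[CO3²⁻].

CA = 1.61 mmol/kg

[CO2*] = KH · pCO2 = 10^(−1.48) × 5370×10^-6 = 1.778×10^-4 mol/kg
α₀ = 1/(1 + K1/[H⁺] + K1K2/[H⁺]²) = 1/(1 + 10^+0.95 + 10^-1.16) = 0.1002
DIC = [CO2*]/α₀ = 1.778×10^-4 / 0.1002 = 1.775 mmol/kg
CA = (α₁ + 2α₂)·DIC = (0.8929 + 2×0.006931) × 1.775 = 1.61 mmol/kg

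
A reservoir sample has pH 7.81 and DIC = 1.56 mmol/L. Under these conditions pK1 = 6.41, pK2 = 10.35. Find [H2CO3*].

α₀ = 1 / (1 + K1/[H⁺] + K1K2/[H⁺]²) = 1 / (1 + 10^+1.40 + 10^-1.14)
   = 1 / (1 + 25.119 + 0.072444) = 1/26.191 = 0.03818
[CO2*] = α₀ × DIC = 0.03818 × 1.56 = 0.0596 mmol/L

[CO2*] = 0.0596 mmol/L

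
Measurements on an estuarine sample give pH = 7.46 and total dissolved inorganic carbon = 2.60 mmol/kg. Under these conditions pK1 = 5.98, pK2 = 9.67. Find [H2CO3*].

α₀ = 1 / (1 + K1/[H⁺] + K1K2/[H⁺]²) = 1 / (1 + 10^+1.48 + 10^-0.73)
   = 1 / (1 + 30.200 + 0.18621) = 1/31.386 = 0.03186
[CO2*] = α₀ × DIC = 0.03186 × 2.60 = 0.0828 mmol/kg

[CO2*] = 0.0828 mmol/kg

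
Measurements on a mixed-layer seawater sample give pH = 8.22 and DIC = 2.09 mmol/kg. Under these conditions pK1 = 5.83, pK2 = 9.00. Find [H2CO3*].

[CO2*] = 7.28 μmol/kg

α₀ = 1 / (1 + K1/[H⁺] + K1K2/[H⁺]²) = 1 / (1 + 10^+2.39 + 10^+1.61)
   = 1 / (1 + 245.47 + 40.738) = 1/287.21 = 0.003482
[CO2*] = α₀ × DIC = 0.003482 × 2.09 = 0.00728 mmol/kg = 7.28 μmol/kg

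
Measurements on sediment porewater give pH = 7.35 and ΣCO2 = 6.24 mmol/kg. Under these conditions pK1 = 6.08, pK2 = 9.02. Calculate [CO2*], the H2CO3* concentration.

[CO2*] = 0.312 mmol/kg

α₀ = 1 / (1 + K1/[H⁺] + K1K2/[H⁺]²) = 1 / (1 + 10^+1.27 + 10^-0.40)
   = 1 / (1 + 18.621 + 0.39811) = 1/20.019 = 0.04995
[CO2*] = α₀ × DIC = 0.04995 × 6.24 = 0.312 mmol/kg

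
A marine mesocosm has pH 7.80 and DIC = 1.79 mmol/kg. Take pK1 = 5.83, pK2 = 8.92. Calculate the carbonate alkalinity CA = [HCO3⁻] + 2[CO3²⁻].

CA = 1.90 mmol/kg

CA = [HCO3⁻] + 2[CO3²⁻] = (α₁ + 2α₂)·DIC
At pH 7.80: [H⁺]/K1 = 10^-1.97 = 0.010715, K2/[H⁺] = 10^-1.12 = 0.075858
α₁ = 1/(1 + 0.010715 + 0.075858) = 1/1.0866 = 0.9203; α₂ = α₁·K2/[H⁺] = 0.06981
α₁ + 2α₂ = 1.0600
CA = 1.0600 × 1.79 = 1.90 mmol/kg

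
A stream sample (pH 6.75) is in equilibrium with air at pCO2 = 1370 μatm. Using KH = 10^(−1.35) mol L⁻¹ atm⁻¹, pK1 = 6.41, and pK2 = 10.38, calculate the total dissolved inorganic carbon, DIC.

[CO2*] = KH · pCO2 = 10^(−1.35) × 1370×10^-6 = 6.120×10^-5 mol/L
α₀ = 1/(1 + K1/[H⁺] + K1K2/[H⁺]²) = 1/(1 + 10^+0.34 + 10^-3.29) = 0.3136
DIC = [CO2*]/α₀ = 6.120×10^-5 / 0.3136 = 0.195 mmol/L

DIC = 0.195 mmol/L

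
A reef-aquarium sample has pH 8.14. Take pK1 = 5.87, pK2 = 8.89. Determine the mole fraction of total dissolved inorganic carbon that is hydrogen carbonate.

α₁ = 1 / (1 + [H⁺]/K1 + K2/[H⁺]) = 1 / (1 + 10^-2.27 + 10^-0.75)
   = 1 / (1 + 0.0053703 + 0.17783) = 1/1.1832 = 0.8452

α₁ = 0.845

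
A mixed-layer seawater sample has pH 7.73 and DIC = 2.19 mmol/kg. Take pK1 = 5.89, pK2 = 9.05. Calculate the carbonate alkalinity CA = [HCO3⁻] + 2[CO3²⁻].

CA = [HCO3⁻] + 2[CO3²⁻] = (α₁ + 2α₂)·DIC
At pH 7.73: [H⁺]/K1 = 10^-1.84 = 0.014454, K2/[H⁺] = 10^-1.32 = 0.047863
α₁ = 1/(1 + 0.014454 + 0.047863) = 1/1.0623 = 0.9413; α₂ = α₁·K2/[H⁺] = 0.04506
α₁ + 2α₂ = 1.0314
CA = 1.0314 × 2.19 = 2.26 mmol/kg

CA = 2.26 mmol/kg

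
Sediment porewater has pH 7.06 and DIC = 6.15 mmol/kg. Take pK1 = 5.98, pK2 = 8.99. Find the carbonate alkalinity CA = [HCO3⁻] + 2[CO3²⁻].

CA = [HCO3⁻] + 2[CO3²⁻] = (α₁ + 2α₂)·DIC
At pH 7.06: [H⁺]/K1 = 10^-1.08 = 0.083176, K2/[H⁺] = 10^-1.93 = 0.011749
α₁ = 1/(1 + 0.083176 + 0.011749) = 1/1.0949 = 0.9133; α₂ = α₁·K2/[H⁺] = 0.01073
α₁ + 2α₂ = 0.9348
CA = 0.9348 × 6.15 = 5.75 mmol/kg

CA = 5.75 mmol/kg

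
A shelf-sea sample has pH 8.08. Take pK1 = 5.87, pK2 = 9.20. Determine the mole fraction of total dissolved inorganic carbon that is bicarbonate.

α₁ = 0.924

α₁ = 1 / (1 + [H⁺]/K1 + K2/[H⁺]) = 1 / (1 + 10^-2.21 + 10^-1.12)
   = 1 / (1 + 0.0061660 + 0.075858) = 1/1.0820 = 0.9242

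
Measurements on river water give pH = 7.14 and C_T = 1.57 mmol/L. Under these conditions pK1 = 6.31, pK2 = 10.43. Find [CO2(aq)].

α₀ = 1 / (1 + K1/[H⁺] + K1K2/[H⁺]²) = 1 / (1 + 10^+0.83 + 10^-2.46)
   = 1 / (1 + 6.7608 + 0.0034674) = 1/7.7643 = 0.1288
[CO2*] = α₀ × DIC = 0.1288 × 1.57 = 0.202 mmol/L

[CO2*] = 0.202 mmol/L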